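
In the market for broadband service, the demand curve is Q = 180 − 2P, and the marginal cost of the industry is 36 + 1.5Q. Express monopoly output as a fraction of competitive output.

Inverting demand: P = 90 − 0.5Q.
A monopolist chooses Q where MR = MC. MR = 90 − Q; setting this equal to 36 + 1.5Q gives Q = 21.6 and P = 79.2.
Under competition P = MC: 90 − 0.5Q = 36 + 1.5Q ⇒ Q = 27, P = 76.5.
Ratio Q_m/Q_c = 21.6/27 = 0.8.

Q_m/Q_c = 0.8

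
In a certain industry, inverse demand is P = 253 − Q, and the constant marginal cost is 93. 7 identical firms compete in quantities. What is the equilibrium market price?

P = 113

With 7 symmetric Cournot firms, each firm's FOC gives 253 − 8q = 93, so q = 20, Q = 7·20 = 140, and P = 113.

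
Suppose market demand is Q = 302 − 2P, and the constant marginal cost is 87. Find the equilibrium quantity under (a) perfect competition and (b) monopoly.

Inverting demand: P = 151 − 0.5Q.
Under competition P = MC = 87, so Q = (151 − 87)/0.5 = 128.
The monopolist equates marginal revenue to marginal cost: 151 − Q = 87, so Q = 64. From demand, P = 119.

Competition: Q = 128; Monopoly: Q = 64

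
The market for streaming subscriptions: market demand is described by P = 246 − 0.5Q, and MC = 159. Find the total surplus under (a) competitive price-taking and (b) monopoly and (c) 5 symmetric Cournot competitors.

Competitive firms price at marginal cost: P = 159, giving Q = 174.
CS = ½·(246 − 159)·174 = 7569; PS = (159 − 159)·174 = 0; TS = 7569.
A monopolist chooses Q where MR = MC. MR = 246 − Q; setting this equal to 159 gives Q = 87 and P = 202.5.
CS = ½·(246 − 202.5)·87 = 1892.25; PS = (202.5 − 159)·87 = 3784.5; TS = 5676.75.
In a 5-firm Cournot equilibrium, symmetry and the first-order condition give q = (246 − 159)/(3) = 29. So Q = 145 and P = 173.5.
CS = ½·(246 − 173.5)·145 = 5256.25; PS = (173.5 − 159)·145 = 2102.5; TS = 7358.75.

Competition: TS = 7569; Monopoly: TS = 5676.75; Cournot: TS = 7358.75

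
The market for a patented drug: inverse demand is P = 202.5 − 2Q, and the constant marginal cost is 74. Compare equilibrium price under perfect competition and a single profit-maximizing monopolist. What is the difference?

Equilibrium price rises by 64.25

Perfect competition: P = MC = 74, so 202.5 − 2Q = 74 and Q = 64.25.
The monopolist equates marginal revenue to marginal cost: 202.5 − 4Q = 74, so Q = 32.125. From demand, P = 138.25.
Change in equilibrium price: 138.25 − 74 = 64.25.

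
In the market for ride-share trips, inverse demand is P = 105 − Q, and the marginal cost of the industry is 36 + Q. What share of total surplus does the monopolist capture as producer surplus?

PS/TS = 0.75

Monopoly sets MR = MC: 105 − 2Q = 36 + Q ⇒ Q = 23, P = 105 − 23 = 82.
CS = ½·(105 − 82)·23 = 264.5.
PS = P·Q − VC(Q) = 82·23 − (36·23 + ½·1·23²) = 793.5.
Share captured = PS/TS = 793.5/1058 = 0.75.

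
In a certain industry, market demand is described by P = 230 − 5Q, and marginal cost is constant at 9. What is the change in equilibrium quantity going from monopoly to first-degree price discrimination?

Monopoly sets MR = MC: 230 − 10Q = 9 ⇒ Q = 22.1, P = 230 − 5·22.1 = 119.5.
Under first-degree price discrimination the firm charges each unit its demand price and produces up to where P = MC, i.e. Q = 44.2. Consumer surplus is zero; producer surplus equals total surplus.
Change in equilibrium quantity: 44.2 − 22.1 = 22.1.

Equilibrium quantity rises by 22.1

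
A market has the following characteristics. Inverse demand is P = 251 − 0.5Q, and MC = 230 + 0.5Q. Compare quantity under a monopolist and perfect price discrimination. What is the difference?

A monopolist chooses Q where MR = MC. MR = 251 − Q; setting this equal to 230 + 0.5Q gives Q = 14 and P = 244.
With perfect price discrimination, output is the efficient level Q = 21 (where demand meets MC), but every buyer pays their willingness to pay: CS = 0 and PS = total surplus.
Change in quantity: 21 − 14 = 7.

Q rises by 7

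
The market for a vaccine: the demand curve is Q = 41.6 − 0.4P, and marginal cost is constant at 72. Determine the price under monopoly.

P = 88

Inverting demand: P = 104 − 2.5Q.
A monopolist chooses Q where MR = MC. MR = 104 − 5Q; setting this equal to 72 gives Q = 6.4 and P = 88.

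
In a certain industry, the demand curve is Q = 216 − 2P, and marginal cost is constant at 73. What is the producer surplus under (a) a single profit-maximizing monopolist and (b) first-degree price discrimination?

Inverting demand: P = 108 − 0.5Q.
A monopolist chooses Q where MR = MC. MR = 108 − Q; setting this equal to 73 gives Q = 35 and P = 90.5.
PS = (90.5 − 73)·35 = 612.5.
Under first-degree price discrimination the firm charges each unit its demand price and produces up to where P = MC, i.e. Q = 70. Consumer surplus is zero; producer surplus equals total surplus.
PS = ½·(108 − 73)·70 = 1225.

Monopoly: PS = 612.5; Perfect PD: PS = 1225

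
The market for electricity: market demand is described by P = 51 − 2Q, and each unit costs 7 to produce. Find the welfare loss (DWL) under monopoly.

Under competition P = MC = 7, so Q = (51 − 7)/2 = 22.
Monopoly sets MR = MC: 51 − 4Q = 7 ⇒ Q = 11, P = 51 − 2·11 = 29.
DWL is the triangle between Q = 11 and Q = 22: ½·(22 − 11)·(29 − 7) = 121.

DWL = 121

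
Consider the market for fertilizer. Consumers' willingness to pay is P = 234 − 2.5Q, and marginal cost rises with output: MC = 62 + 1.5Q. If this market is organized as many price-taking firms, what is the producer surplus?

PS = 1386.75

Under competition P = MC: 234 − 2.5Q = 62 + 1.5Q ⇒ Q = 43, P = 126.5.
PS = P·Q − VC(Q) = 126.5·43 − (62·43 + ½·1.5·43²) = 1386.75.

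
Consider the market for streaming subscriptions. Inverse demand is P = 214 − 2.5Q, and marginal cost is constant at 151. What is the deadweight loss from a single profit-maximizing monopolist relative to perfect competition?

Perfect competition: P = MC = 151, so 214 − 2.5Q = 151 and Q = 25.2.
Monopoly sets MR = MC: 214 − 5Q = 151 ⇒ Q = 12.6, P = 214 − 2.5·12.6 = 182.5.
DWL is the triangle between Q = 12.6 and Q = 25.2: ½·(25.2 − 12.6)·(182.5 − 151) = 198.45.

DWL = 198.45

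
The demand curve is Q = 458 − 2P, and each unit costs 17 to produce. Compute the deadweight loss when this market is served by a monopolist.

DWL = 11236

Inverting demand: P = 229 − 0.5Q.
Perfect competition: P = MC = 17, so 229 − 0.5Q = 17 and Q = 424.
The monopolist equates marginal revenue to marginal cost: 229 − Q = 17, so Q = 212. From demand, P = 123.
DWL is the triangle between Q = 212 and Q = 424: ½·(424 − 212)·(123 − 17) = 11236.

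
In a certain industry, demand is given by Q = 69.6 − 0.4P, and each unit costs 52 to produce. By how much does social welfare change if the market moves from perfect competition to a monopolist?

Inverting demand: P = 174 − 2.5Q.
Perfect competition: P = MC = 52, so 174 − 2.5Q = 52 and Q = 48.8.
CS = ½·(174 − 52)·48.8 = 2976.8; PS = (52 − 52)·48.8 = 0; TS = 2976.8.
Monopoly sets MR = MC: 174 − 5Q = 52 ⇒ Q = 24.4, P = 174 − 2.5·24.4 = 113.
CS = ½·(174 − 113)·24.4 = 744.2; PS = (113 − 52)·24.4 = 1488.4; TS = 2232.6.
Change in social welfare: 2232.6 − 2976.8 = −744.2.

Social welfare falls by 744.2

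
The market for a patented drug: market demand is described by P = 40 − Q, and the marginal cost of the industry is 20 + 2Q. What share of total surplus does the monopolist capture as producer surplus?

The monopolist equates marginal revenue to marginal cost: 40 − 2Q = 20 + 2Q, so Q = 5. From demand, P = 35.
CS = ½·(40 − 35)·5 = 12.5.
PS = P·Q − VC(Q) = 35·5 − (20·5 + ½·2·5²) = 50.
Share captured = PS/TS = 50/62.5 = 0.8.

PS/TS = 0.8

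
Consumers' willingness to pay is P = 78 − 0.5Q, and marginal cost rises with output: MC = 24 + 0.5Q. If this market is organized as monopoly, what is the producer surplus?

PS = 972

The monopolist equates marginal revenue to marginal cost: 78 − Q = 24 + 0.5Q, so Q = 36. From demand, P = 60.
PS = P·Q − VC(Q) = 60·36 − (24·36 + ½·0.5·36²) = 972.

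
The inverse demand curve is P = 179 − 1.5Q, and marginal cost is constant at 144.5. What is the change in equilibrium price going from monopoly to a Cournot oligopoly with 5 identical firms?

Equilibrium price falls by 11.5

The monopolist equates marginal revenue to marginal cost: 179 − 3Q = 144.5, so Q = 11.5. From demand, P = 161.75.
With 5 symmetric Cournot firms, each firm's FOC gives 179 − 9q = 144.5, so q = 23/6, Q = 5·23/6 = 115/6, and P = 150.25.
Change in equilibrium price: 150.25 − 161.75 = −11.5.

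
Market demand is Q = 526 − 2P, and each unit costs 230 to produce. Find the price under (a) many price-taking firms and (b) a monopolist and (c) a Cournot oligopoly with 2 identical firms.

Competition: P = 230; Monopoly: P = 246.5; Cournot: P = 241

Inverting demand: P = 263 − 0.5Q.
Under competition P = MC = 230, so Q = (263 − 230)/0.5 = 66.
The monopolist equates marginal revenue to marginal cost: 263 − Q = 230, so Q = 33. From demand, P = 246.5.
With 2 symmetric Cournot firms, each firm's FOC gives 263 − 1.5q = 230, so q = 22, Q = 2·22 = 44, and P = 241.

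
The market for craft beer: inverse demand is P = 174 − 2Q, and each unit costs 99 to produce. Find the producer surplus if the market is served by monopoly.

Monopoly sets MR = MC: 174 − 4Q = 99 ⇒ Q = 18.75, P = 174 − 2·18.75 = 136.5.
PS = (136.5 − 99)·18.75 = 703.125.

PS = 703.125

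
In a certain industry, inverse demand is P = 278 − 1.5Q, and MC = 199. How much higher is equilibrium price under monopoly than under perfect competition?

Competitive firms price at marginal cost: P = 199, giving Q = 158/3.
The monopolist equates marginal revenue to marginal cost: 278 − 3Q = 199, so Q = 79/3. From demand, P = 238.5.
Change in equilibrium price: 238.5 − 199 = 39.5.

Equilibrium price rises by 39.5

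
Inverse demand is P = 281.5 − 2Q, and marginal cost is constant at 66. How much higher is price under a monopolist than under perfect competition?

P rises by 107.75

Competitive firms price at marginal cost: P = 66, giving Q = 107.75.
The monopolist equates marginal revenue to marginal cost: 281.5 − 4Q = 66, so Q = 53.875. From demand, P = 173.75.
Change in price: 173.75 − 66 = 107.75.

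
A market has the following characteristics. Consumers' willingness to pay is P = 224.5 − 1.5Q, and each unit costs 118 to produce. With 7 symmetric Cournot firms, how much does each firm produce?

q_i = 8.875

With 7 symmetric Cournot firms, each firm's FOC gives 224.5 − 12q = 118, so q = 8.875, Q = 7·8.875 = 62.125, and P = 2101/16.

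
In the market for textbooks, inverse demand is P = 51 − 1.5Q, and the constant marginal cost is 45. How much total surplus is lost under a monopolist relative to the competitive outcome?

DWL = 3

Perfect competition: P = MC = 45, so 51 − 1.5Q = 45 and Q = 4.
Monopoly sets MR = MC: 51 − 3Q = 45 ⇒ Q = 2, P = 51 − 1.5·2 = 48.
DWL is the triangle between Q = 2 and Q = 4: ½·(4 − 2)·(48 − 45) = 3.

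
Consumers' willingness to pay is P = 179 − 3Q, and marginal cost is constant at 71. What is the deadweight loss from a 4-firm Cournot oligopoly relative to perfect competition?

DWL = 77.76

Under competition P = MC = 71, so Q = (179 − 71)/3 = 36.
Cournot with 4 identical firms: the symmetric best-response condition is 179 − 15q = 71. Each firm produces q = 7.2, total output Q = 28.8, price P = 92.6.
DWL is the triangle between Q = 28.8 and Q = 36: ½·(36 − 28.8)·(92.6 − 71) = 77.76.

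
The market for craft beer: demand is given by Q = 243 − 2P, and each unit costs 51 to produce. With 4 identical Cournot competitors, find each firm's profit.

Inverting demand: P = 121.5 − 0.5Q.
Cournot with 4 identical firms: the symmetric best-response condition is 121.5 − 2.5q = 51. Each firm produces q = 28.2, total output Q = 112.8, price P = 65.1.
Each firm's profit = (65.1 − 51)·28.2 = 397.62.

π_i = 397.62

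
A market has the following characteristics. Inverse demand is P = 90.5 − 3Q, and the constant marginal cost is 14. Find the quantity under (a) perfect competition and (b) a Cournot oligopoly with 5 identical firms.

Perfect competition: P = MC = 14, so 90.5 − 3Q = 14 and Q = 25.5.
With 5 symmetric Cournot firms, each firm's FOC gives 90.5 − 18q = 14, so q = 4.25, Q = 5·4.25 = 21.25, and P = 26.75.

Competition: Q = 25.5; Cournot: Q = 21.25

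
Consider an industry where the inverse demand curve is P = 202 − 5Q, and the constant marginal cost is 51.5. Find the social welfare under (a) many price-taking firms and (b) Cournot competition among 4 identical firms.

Competition: TS = 2265.025; Cournot: TS = 2174.424

Competitive firms price at marginal cost: P = 51.5, giving Q = 30.1.
CS = ½·(202 − 51.5)·30.1 = 2265.025; PS = (51.5 − 51.5)·30.1 = 0; TS = 2265.025.
In a 4-firm Cournot equilibrium, symmetry and the first-order condition give q = (202 − 51.5)/(25) = 6.02. So Q = 24.08 and P = 81.6.
CS = ½·(202 − 81.6)·24.08 = 1449.616; PS = (81.6 − 51.5)·24.08 = 724.808; TS = 2174.424.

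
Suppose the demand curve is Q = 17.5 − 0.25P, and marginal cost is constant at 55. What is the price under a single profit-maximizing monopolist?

Inverting demand: P = 70 − 4Q.
Monopoly sets MR = MC: 70 − 8Q = 55 ⇒ Q = 1.875, P = 70 − 4·1.875 = 62.5.

P = 62.5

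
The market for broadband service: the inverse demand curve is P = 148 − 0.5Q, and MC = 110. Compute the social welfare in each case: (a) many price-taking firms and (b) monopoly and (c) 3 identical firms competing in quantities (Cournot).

Competition: TS = 1444; Monopoly: TS = 1083; Cournot: TS = 1353.75

Perfect competition: P = MC = 110, so 148 − 0.5Q = 110 and Q = 76.
CS = ½·(148 − 110)·76 = 1444; PS = (110 − 110)·76 = 0; TS = 1444.
A monopolist chooses Q where MR = MC. MR = 148 − Q; setting this equal to 110 gives Q = 38 and P = 129.
CS = ½·(148 − 129)·38 = 361; PS = (129 − 110)·38 = 722; TS = 1083.
In a 3-firm Cournot equilibrium, symmetry and the first-order condition give q = (148 − 110)/(2) = 19. So Q = 57 and P = 119.5.
CS = ½·(148 − 119.5)·57 = 812.25; PS = (119.5 − 110)·57 = 541.5; TS = 1353.75.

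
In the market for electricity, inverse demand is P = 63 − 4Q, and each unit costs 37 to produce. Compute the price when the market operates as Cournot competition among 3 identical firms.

P = 43.5

Cournot with 3 identical firms: the symmetric best-response condition is 63 − 16q = 37. Each firm produces q = 1.625, total output Q = 4.875, price P = 43.5.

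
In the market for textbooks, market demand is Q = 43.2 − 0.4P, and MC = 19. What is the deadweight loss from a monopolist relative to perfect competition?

Inverting demand: P = 108 − 2.5Q.
Competitive firms price at marginal cost: P = 19, giving Q = 35.6.
Monopoly sets MR = MC: 108 − 5Q = 19 ⇒ Q = 17.8, P = 108 − 2.5·17.8 = 63.5.
DWL is the triangle between Q = 17.8 and Q = 35.6: ½·(35.6 − 17.8)·(63.5 − 19) = 396.05.

DWL = 396.05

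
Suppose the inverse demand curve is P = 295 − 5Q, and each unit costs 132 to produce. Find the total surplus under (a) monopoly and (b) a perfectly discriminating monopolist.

A monopolist chooses Q where MR = MC. MR = 295 − 10Q; setting this equal to 132 gives Q = 16.3 and P = 213.5.
CS = ½·(295 − 213.5)·16.3 = 664.225; PS = (213.5 − 132)·16.3 = 1328.45; TS = 1992.675.
Under first-degree price discrimination the firm charges each unit its demand price and produces up to where P = MC, i.e. Q = 32.6. Consumer surplus is zero; producer surplus equals total surplus.
TS = 2656.9 (equal to competitive TS).

Monopoly: TS = 1992.675; Perfect PD: TS = 2656.9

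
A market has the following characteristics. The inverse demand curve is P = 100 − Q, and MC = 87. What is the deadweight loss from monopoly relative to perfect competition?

Under competition P = MC = 87, so Q = (100 − 87)/1 = 13.
A monopolist chooses Q where MR = MC. MR = 100 − 2Q; setting this equal to 87 gives Q = 6.5 and P = 93.5.
DWL is the triangle between Q = 6.5 and Q = 13: ½·(13 − 6.5)·(93.5 − 87) = 21.125.

DWL = 21.125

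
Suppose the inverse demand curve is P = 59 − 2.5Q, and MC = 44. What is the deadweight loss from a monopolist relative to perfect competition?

DWL = 11.25

Perfect competition: P = MC = 44, so 59 − 2.5Q = 44 and Q = 6.
Monopoly sets MR = MC: 59 − 5Q = 44 ⇒ Q = 3, P = 59 − 2.5·3 = 51.5.
DWL is the triangle between Q = 3 and Q = 6: ½·(6 − 3)·(51.5 − 44) = 11.25.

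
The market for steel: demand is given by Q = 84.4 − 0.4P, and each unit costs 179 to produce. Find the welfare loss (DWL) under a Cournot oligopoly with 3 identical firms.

Inverting demand: P = 211 − 2.5Q.
Perfect competition: P = MC = 179, so 211 − 2.5Q = 179 and Q = 12.8.
With 3 symmetric Cournot firms, each firm's FOC gives 211 − 10q = 179, so q = 3.2, Q = 3·3.2 = 9.6, and P = 187.
DWL is the triangle between Q = 9.6 and Q = 12.8: ½·(12.8 − 9.6)·(187 − 179) = 12.8.

DWL = 12.8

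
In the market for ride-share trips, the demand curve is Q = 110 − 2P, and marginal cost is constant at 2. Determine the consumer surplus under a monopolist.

Inverting demand: P = 55 − 0.5Q.
Monopoly sets MR = MC: 55 − Q = 2 ⇒ Q = 53, P = 55 − 0.5·53 = 28.5.
CS = ½·(55 − 28.5)·53 = 702.25.

CS = 702.25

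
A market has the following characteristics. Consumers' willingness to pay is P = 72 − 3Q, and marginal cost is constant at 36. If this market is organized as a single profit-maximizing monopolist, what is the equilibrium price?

The monopolist equates marginal revenue to marginal cost: 72 − 6Q = 36, so Q = 6. From demand, P = 54.

P = 54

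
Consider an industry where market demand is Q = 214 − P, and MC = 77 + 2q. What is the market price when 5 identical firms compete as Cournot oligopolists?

Inverting demand: P = 214 − Q.
With 5 symmetric Cournot firms, each firm's FOC gives 214 − 6q = 77 + 2q, so q = 17.125, Q = 5·17.125 = 85.625, and P = 128.375.

P = 128.375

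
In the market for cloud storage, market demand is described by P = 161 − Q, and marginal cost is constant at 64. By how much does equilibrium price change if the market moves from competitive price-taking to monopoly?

P rises by 48.5

Perfect competition: P = MC = 64, so 161 − Q = 64 and Q = 97.
Monopoly sets MR = MC: 161 − 2Q = 64 ⇒ Q = 48.5, P = 161 − 48.5 = 112.5.
Change in equilibrium price: 112.5 − 64 = 48.5.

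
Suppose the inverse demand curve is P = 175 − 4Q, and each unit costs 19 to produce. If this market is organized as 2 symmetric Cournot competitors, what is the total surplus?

Cournot with 2 identical firms: the symmetric best-response condition is 175 − 12q = 19. Each firm produces q = 13, total output Q = 26, price P = 71.
CS = ½·(175 − 71)·26 = 1352; PS = (71 − 19)·26 = 1352; TS = 2704.

TS = 2704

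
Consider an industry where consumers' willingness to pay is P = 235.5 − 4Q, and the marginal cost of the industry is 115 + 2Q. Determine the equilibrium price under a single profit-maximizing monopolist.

The monopolist equates marginal revenue to marginal cost: 235.5 − 8Q = 115 + 2Q, so Q = 12.05. From demand, P = 187.3.

P = 187.3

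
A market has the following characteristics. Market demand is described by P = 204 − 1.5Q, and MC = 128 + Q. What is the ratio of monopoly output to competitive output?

A monopolist chooses Q where MR = MC. MR = 204 − 3Q; setting this equal to 128 + Q gives Q = 19 and P = 175.5.
Competitive equilibrium sets price equal to marginal cost: 204 − 1.5Q = 128 + Q, so Q = 30.4 and P = 158.4.
Ratio Q_m/Q_c = 19/30.4 = 0.625.

Q_m/Q_c = 0.625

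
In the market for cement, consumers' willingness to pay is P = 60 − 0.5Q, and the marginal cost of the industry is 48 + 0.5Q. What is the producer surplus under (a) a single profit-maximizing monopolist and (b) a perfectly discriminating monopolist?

Monopoly sets MR = MC: 60 − Q = 48 + 0.5Q ⇒ Q = 8, P = 60 − 0.5·8 = 56.
PS = P·Q − VC(Q) = 56·8 − (48·8 + ½·0.5·8²) = 48.
Under first-degree price discrimination the firm charges each unit its demand price and produces up to where P = MC, i.e. Q = 12. Consumer surplus is zero; producer surplus equals total surplus.
PS = ½·(60 − 48)·12 = 72.

Monopoly: PS = 48; Perfect PD: PS = 72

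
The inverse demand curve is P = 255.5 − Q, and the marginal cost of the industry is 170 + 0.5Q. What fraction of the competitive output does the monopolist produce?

The monopolist equates marginal revenue to marginal cost: 255.5 − 2Q = 170 + 0.5Q, so Q = 34.2. From demand, P = 221.3.
Competitive equilibrium sets price equal to marginal cost: 255.5 − Q = 170 + 0.5Q, so Q = 57 and P = 198.5.
Ratio Q_m/Q_c = 34.2/57 = 0.6.

Q_m/Q_c = 0.6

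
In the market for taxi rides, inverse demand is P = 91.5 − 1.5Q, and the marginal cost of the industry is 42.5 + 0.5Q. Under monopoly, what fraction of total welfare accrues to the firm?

A monopolist chooses Q where MR = MC. MR = 91.5 − 3Q; setting this equal to 42.5 + 0.5Q gives Q = 14 and P = 70.5.
CS = ½·(91.5 − 70.5)·14 = 147.
PS = P·Q − VC(Q) = 70.5·14 − (42.5·14 + ½·0.5·14²) = 343.
Share captured = PS/TS = 343/490 = 0.7.

PS/TS = 0.7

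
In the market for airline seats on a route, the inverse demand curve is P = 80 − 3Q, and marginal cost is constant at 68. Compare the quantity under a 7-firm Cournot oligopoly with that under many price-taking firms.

Cournot: Q = 3.5; Competition: Q = 4

With 7 symmetric Cournot firms, each firm's FOC gives 80 − 24q = 68, so q = 0.5, Q = 7·0.5 = 3.5, and P = 69.5.
Perfect competition: P = MC = 68, so 80 − 3Q = 68 and Q = 4.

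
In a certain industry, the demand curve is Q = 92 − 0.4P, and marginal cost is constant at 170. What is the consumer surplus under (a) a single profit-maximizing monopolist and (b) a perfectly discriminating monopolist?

Inverting demand: P = 230 − 2.5Q.
The monopolist equates marginal revenue to marginal cost: 230 − 5Q = 170, so Q = 12. From demand, P = 200.
CS = ½·(230 − 200)·12 = 180.
A perfectly discriminating monopolist sells every unit with P(Q) ≥ MC(Q), so output equals the competitive quantity Q = 24. Each buyer pays their reservation price, so CS = 0 and the firm captures all surplus.
CS = 0.

Monopoly: CS = 180; Perfect PD: CS = 0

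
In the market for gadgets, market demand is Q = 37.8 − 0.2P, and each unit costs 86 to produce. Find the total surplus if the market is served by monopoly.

TS = 795.675

Inverting demand: P = 189 − 5Q.
A monopolist chooses Q where MR = MC. MR = 189 − 10Q; setting this equal to 86 gives Q = 10.3 and P = 137.5.
CS = ½·(189 − 137.5)·10.3 = 265.225; PS = (137.5 − 86)·10.3 = 530.45; TS = 795.675.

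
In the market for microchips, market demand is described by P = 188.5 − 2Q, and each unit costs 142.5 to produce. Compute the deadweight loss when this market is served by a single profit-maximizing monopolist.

DWL = 132.25

Perfect competition: P = MC = 142.5, so 188.5 − 2Q = 142.5 and Q = 23.
Monopoly sets MR = MC: 188.5 − 4Q = 142.5 ⇒ Q = 11.5, P = 188.5 − 2·11.5 = 165.5.
DWL is the triangle between Q = 11.5 and Q = 23: ½·(23 − 11.5)·(165.5 − 142.5) = 132.25.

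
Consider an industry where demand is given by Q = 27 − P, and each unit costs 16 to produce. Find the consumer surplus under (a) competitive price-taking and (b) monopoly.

Competition: CS = 60.5; Monopoly: CS = 15.125

Inverting demand: P = 27 − Q.
Competitive firms price at marginal cost: P = 16, giving Q = 11.
CS = ½·(27 − 16)·11 = 60.5.
A monopolist chooses Q where MR = MC. MR = 27 − 2Q; setting this equal to 16 gives Q = 5.5 and P = 21.5.
CS = ½·(27 − 21.5)·5.5 = 15.125.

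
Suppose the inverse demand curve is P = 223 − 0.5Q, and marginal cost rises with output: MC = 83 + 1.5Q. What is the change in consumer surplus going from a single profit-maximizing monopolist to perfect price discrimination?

Consumer surplus falls by 784

Monopoly sets MR = MC: 223 − Q = 83 + 1.5Q ⇒ Q = 56, P = 223 − 0.5·56 = 195.
CS = ½·(223 − 195)·56 = 784.
With perfect price discrimination, output is the efficient level Q = 70 (where demand meets MC), but every buyer pays their willingness to pay: CS = 0 and PS = total surplus.
CS = 0.
Change in consumer surplus: 0 − 784 = −784.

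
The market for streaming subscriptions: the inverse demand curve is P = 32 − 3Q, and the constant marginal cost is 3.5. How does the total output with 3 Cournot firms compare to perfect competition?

With 3 symmetric Cournot firms, each firm's FOC gives 32 − 12q = 3.5, so q = 2.375, Q = 3·2.375 = 7.125, and P = 10.625.
Perfect competition: P = MC = 3.5, so 32 − 3Q = 3.5 and Q = 9.5.

Cournot: Q = 7.125; Competition: Q = 9.5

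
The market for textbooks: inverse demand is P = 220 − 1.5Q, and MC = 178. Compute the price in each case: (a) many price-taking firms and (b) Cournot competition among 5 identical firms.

Competition: P = 178; Cournot: P = 185

Under competition P = MC = 178, so Q = (220 − 178)/1.5 = 28.
With 5 symmetric Cournot firms, each firm's FOC gives 220 − 9q = 178, so q = 14/3, Q = 5·14/3 = 70/3, and P = 185.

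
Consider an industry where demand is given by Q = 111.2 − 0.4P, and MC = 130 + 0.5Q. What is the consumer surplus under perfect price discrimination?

Inverting demand: P = 278 − 2.5Q.
With perfect price discrimination, output is the efficient level Q = 148/3 (where demand meets MC), but every buyer pays their willingness to pay: CS = 0 and PS = total surplus.
CS = 0.

CS = 0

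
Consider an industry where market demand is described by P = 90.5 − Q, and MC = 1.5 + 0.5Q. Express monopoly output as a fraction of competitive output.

A monopolist chooses Q where MR = MC. MR = 90.5 − 2Q; setting this equal to 1.5 + 0.5Q gives Q = 35.6 and P = 54.9.
Under competition P = MC: 90.5 − Q = 1.5 + 0.5Q ⇒ Q = 178/3, P = 187/6.
Ratio Q_m/Q_c = 35.6/(178/3) = 0.6.

Q_m/Q_c = 0.6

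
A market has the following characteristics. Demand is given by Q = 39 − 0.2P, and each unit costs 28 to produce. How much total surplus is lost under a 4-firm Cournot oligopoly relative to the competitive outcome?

DWL = 111.556

Inverting demand: P = 195 − 5Q.
Competitive firms price at marginal cost: P = 28, giving Q = 33.4.
With 4 symmetric Cournot firms, each firm's FOC gives 195 − 25q = 28, so q = 6.68, Q = 4·6.68 = 26.72, and P = 61.4.
DWL is the triangle between Q = 26.72 and Q = 33.4: ½·(33.4 − 26.72)·(61.4 − 28) = 111.556.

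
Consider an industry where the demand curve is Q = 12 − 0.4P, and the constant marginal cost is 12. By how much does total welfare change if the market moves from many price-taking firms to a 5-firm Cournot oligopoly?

TS falls by 1.8

Inverting demand: P = 30 − 2.5Q.
Perfect competition: P = MC = 12, so 30 − 2.5Q = 12 and Q = 7.2.
CS = ½·(30 − 12)·7.2 = 64.8; PS = (12 − 12)·7.2 = 0; TS = 64.8.
Cournot with 5 identical firms: the symmetric best-response condition is 30 − 15q = 12. Each firm produces q = 1.2, total output Q = 6, price P = 15.
CS = ½·(30 − 15)·6 = 45; PS = (15 − 12)·6 = 18; TS = 63.
Change in total welfare: 63 − 64.8 = −1.8.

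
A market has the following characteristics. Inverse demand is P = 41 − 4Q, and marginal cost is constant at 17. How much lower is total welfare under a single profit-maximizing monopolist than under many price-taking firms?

Total welfare falls by 18

Under competition P = MC = 17, so Q = (41 − 17)/4 = 6.
CS = ½·(41 − 17)·6 = 72; PS = (17 − 17)·6 = 0; TS = 72.
The monopolist equates marginal revenue to marginal cost: 41 − 8Q = 17, so Q = 3. From demand, P = 29.
CS = ½·(41 − 29)·3 = 18; PS = (29 − 17)·3 = 36; TS = 54.
Change in total welfare: 54 − 72 = −18.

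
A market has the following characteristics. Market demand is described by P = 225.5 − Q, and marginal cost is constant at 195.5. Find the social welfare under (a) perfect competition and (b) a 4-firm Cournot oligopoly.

Competition: TS = 450; Cournot: TS = 432

Competitive firms price at marginal cost: P = 195.5, giving Q = 30.
CS = ½·(225.5 − 195.5)·30 = 450; PS = (195.5 − 195.5)·30 = 0; TS = 450.
With 4 symmetric Cournot firms, each firm's FOC gives 225.5 − 5q = 195.5, so q = 6, Q = 4·6 = 24, and P = 201.5.
CS = ½·(225.5 − 201.5)·24 = 288; PS = (201.5 − 195.5)·24 = 144; TS = 432.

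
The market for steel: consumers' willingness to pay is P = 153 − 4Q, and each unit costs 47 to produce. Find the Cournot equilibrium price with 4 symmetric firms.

P = 68.2

Cournot with 4 identical firms: the symmetric best-response condition is 153 − 20q = 47. Each firm produces q = 5.3, total output Q = 21.2, price P = 68.2.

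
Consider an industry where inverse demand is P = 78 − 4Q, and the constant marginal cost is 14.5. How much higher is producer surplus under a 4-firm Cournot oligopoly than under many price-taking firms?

Producer surplus rises by 161.29

Perfect competition: P = MC = 14.5, so 78 − 4Q = 14.5 and Q = 15.875.
PS = (14.5 − 14.5)·15.875 = 0.
Cournot with 4 identical firms: the symmetric best-response condition is 78 − 20q = 14.5. Each firm produces q = 3.175, total output Q = 12.7, price P = 27.2.
PS = (27.2 − 14.5)·12.7 = 161.29.
Change in producer surplus: 161.29 − 0 = 161.29.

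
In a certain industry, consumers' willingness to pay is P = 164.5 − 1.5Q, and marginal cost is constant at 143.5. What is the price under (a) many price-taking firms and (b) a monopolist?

Competition: P = 143.5; Monopoly: P = 154

Competitive firms price at marginal cost: P = 143.5, giving Q = 14.
A monopolist chooses Q where MR = MC. MR = 164.5 − 3Q; setting this equal to 143.5 gives Q = 7 and P = 154.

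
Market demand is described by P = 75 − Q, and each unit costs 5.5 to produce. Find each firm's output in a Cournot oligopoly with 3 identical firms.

q_i = 17.375

Cournot with 3 identical firms: the symmetric best-response condition is 75 − 4q = 5.5. Each firm produces q = 17.375, total output Q = 52.125, price P = 22.875.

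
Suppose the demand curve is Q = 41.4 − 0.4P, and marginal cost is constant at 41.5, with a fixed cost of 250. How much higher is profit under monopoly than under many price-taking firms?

Inverting demand: P = 103.5 − 2.5Q.
Perfect competition: P = MC = 41.5, so 103.5 − 2.5Q = 41.5 and Q = 24.8.
Profit = (41.5 − 41.5)·24.8 − 250 = −250.
A monopolist chooses Q where MR = MC. MR = 103.5 − 5Q; setting this equal to 41.5 gives Q = 12.4 and P = 72.5.
Profit = (72.5 − 41.5)·12.4 − 250 = 134.4.
Change in profit: 134.4 − −250 = 384.4.

π rises by 384.4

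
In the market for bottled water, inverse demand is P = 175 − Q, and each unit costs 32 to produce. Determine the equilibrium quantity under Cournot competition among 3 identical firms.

Q = 107.25

Cournot with 3 identical firms: the symmetric best-response condition is 175 − 4q = 32. Each firm produces q = 35.75, total output Q = 107.25, price P = 67.75.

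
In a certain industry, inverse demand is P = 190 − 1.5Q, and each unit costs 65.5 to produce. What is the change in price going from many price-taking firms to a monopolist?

Perfect competition: P = MC = 65.5, so 190 − 1.5Q = 65.5 and Q = 83.
Monopoly sets MR = MC: 190 − 3Q = 65.5 ⇒ Q = 41.5, P = 190 − 1.5·41.5 = 127.75.
Change in price: 127.75 − 65.5 = 62.25.

P rises by 62.25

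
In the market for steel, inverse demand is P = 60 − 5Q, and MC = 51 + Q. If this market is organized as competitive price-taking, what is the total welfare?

Under competition P = MC: 60 − 5Q = 51 + Q ⇒ Q = 1.5, P = 52.5.
CS = ½·(60 − 52.5)·1.5 = 5.625; PS = (52.5·1.5 − 51·1.5 − ½·1·1.5²) = 1.125; TS = 6.75.

TS = 6.75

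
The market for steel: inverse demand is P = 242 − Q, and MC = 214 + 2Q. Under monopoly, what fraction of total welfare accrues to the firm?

The monopolist equates marginal revenue to marginal cost: 242 − 2Q = 214 + 2Q, so Q = 7. From demand, P = 235.
CS = ½·(242 − 235)·7 = 24.5.
PS = P·Q − VC(Q) = 235·7 − (214·7 + ½·2·7²) = 98.
Share captured = PS/TS = 98/122.5 = 0.8.

PS/TS = 0.8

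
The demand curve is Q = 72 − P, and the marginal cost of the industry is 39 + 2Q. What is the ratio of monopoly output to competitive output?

Q_m/Q_c = 0.75

Inverting demand: P = 72 − Q.
A monopolist chooses Q where MR = MC. MR = 72 − 2Q; setting this equal to 39 + 2Q gives Q = 8.25 and P = 63.75.
Under competition P = MC: 72 − Q = 39 + 2Q ⇒ Q = 11, P = 61.
Ratio Q_m/Q_c = 8.25/11 = 0.75.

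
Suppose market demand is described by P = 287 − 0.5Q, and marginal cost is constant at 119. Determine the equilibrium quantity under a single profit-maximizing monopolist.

Q = 168

A monopolist chooses Q where MR = MC. MR = 287 − Q; setting this equal to 119 gives Q = 168 and P = 203.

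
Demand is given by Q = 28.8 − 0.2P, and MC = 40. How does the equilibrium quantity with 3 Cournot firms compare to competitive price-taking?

Cournot: Q = 15.6; Competition: Q = 20.8

Inverting demand: P = 144 − 5Q.
In a 3-firm Cournot equilibrium, symmetry and the first-order condition give q = (144 − 40)/(20) = 5.2. So Q = 15.6 and P = 66.
Perfect competition: P = MC = 40, so 144 − 5Q = 40 and Q = 20.8.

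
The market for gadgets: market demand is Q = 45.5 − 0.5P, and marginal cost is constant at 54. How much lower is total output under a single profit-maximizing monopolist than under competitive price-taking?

Inverting demand: P = 91 − 2Q.
Under competition P = MC = 54, so Q = (91 − 54)/2 = 18.5.
Monopoly sets MR = MC: 91 − 4Q = 54 ⇒ Q = 9.25, P = 91 − 2·9.25 = 72.5.
Change in total output: 9.25 − 18.5 = −9.25.

Q falls by 9.25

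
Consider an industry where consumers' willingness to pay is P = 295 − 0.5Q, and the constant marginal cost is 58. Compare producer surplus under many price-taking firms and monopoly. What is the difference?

Producer surplus rises by 28084.5

Perfect competition: P = MC = 58, so 295 − 0.5Q = 58 and Q = 474.
PS = (58 − 58)·474 = 0.
The monopolist equates marginal revenue to marginal cost: 295 − Q = 58, so Q = 237. From demand, P = 176.5.
PS = (176.5 − 58)·237 = 28084.5.
Change in producer surplus: 28084.5 − 0 = 28084.5.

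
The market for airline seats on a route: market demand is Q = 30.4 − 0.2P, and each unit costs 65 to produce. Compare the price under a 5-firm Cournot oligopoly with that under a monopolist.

Inverting demand: P = 152 − 5Q.
With 5 symmetric Cournot firms, each firm's FOC gives 152 − 30q = 65, so q = 2.9, Q = 5·2.9 = 14.5, and P = 79.5.
A monopolist chooses Q where MR = MC. MR = 152 − 10Q; setting this equal to 65 gives Q = 8.7 and P = 108.5.

Cournot: P = 79.5; Monopoly: P = 108.5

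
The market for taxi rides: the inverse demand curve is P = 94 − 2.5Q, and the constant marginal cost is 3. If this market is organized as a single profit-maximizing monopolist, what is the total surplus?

TS = 1242.15

The monopolist equates marginal revenue to marginal cost: 94 − 5Q = 3, so Q = 18.2. From demand, P = 48.5.
CS = ½·(94 − 48.5)·18.2 = 414.05; PS = (48.5 − 3)·18.2 = 828.1; TS = 1242.15.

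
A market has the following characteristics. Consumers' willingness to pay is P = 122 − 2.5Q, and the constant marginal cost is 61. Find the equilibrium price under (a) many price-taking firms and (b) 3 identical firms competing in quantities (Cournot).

Under competition P = MC = 61, so Q = (122 − 61)/2.5 = 24.4.
Cournot with 3 identical firms: the symmetric best-response condition is 122 − 10q = 61. Each firm produces q = 6.1, total output Q = 18.3, price P = 76.25.

Competition: P = 61; Cournot: P = 76.25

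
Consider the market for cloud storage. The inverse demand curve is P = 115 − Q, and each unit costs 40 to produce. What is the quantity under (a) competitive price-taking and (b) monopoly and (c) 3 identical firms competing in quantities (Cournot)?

Competitive firms price at marginal cost: P = 40, giving Q = 75.
The monopolist equates marginal revenue to marginal cost: 115 − 2Q = 40, so Q = 37.5. From demand, P = 77.5.
With 3 symmetric Cournot firms, each firm's FOC gives 115 − 4q = 40, so q = 18.75, Q = 3·18.75 = 56.25, and P = 58.75.

Competition: Q = 75; Monopoly: Q = 37.5; Cournot: Q = 56.25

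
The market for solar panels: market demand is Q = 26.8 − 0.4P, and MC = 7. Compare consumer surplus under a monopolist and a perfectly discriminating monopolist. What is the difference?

CS falls by 180

Inverting demand: P = 67 − 2.5Q.
A monopolist chooses Q where MR = MC. MR = 67 − 5Q; setting this equal to 7 gives Q = 12 and P = 37.
CS = ½·(67 − 37)·12 = 180.
Under first-degree price discrimination the firm charges each unit its demand price and produces up to where P = MC, i.e. Q = 24. Consumer surplus is zero; producer surplus equals total surplus.
CS = 0.
Change in consumer surplus: 0 − 180 = −180.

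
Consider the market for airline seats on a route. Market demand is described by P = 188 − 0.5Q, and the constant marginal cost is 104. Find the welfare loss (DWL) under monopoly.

Perfect competition: P = MC = 104, so 188 − 0.5Q = 104 and Q = 168.
A monopolist chooses Q where MR = MC. MR = 188 − Q; setting this equal to 104 gives Q = 84 and P = 146.
DWL is the triangle between Q = 84 and Q = 168: ½·(168 − 84)·(146 − 104) = 1764.

DWL = 1764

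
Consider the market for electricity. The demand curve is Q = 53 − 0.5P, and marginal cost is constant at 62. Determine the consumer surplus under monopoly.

Inverting demand: P = 106 − 2Q.
Monopoly sets MR = MC: 106 − 4Q = 62 ⇒ Q = 11, P = 106 − 2·11 = 84.
CS = ½·(106 − 84)·11 = 121.

CS = 121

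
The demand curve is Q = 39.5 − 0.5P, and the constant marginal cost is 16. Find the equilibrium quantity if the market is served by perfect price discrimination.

Inverting demand: P = 79 − 2Q.
A perfectly discriminating monopolist sells every unit with P(Q) ≥ MC(Q), so output equals the competitive quantity Q = 31.5. Each buyer pays their reservation price, so CS = 0 and the firm captures all surplus.

Q = 31.5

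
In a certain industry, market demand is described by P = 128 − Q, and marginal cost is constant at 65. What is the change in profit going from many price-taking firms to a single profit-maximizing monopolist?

π rises by 992.25

Under competition P = MC = 65, so Q = (128 − 65)/1 = 63.
Profit = (65 − 65)·63 = 0.
A monopolist chooses Q where MR = MC. MR = 128 − 2Q; setting this equal to 65 gives Q = 31.5 and P = 96.5.
Profit = (96.5 − 65)·31.5 = 992.25.
Change in profit: 992.25 − 0 = 992.25.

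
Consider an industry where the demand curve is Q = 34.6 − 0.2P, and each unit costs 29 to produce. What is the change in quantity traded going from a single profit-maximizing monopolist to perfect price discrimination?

Quantity traded rises by 14.4

Inverting demand: P = 173 − 5Q.
The monopolist equates marginal revenue to marginal cost: 173 − 10Q = 29, so Q = 14.4. From demand, P = 101.
With perfect price discrimination, output is the efficient level Q = 28.8 (where demand meets MC), but every buyer pays their willingness to pay: CS = 0 and PS = total surplus.
Change in quantity traded: 28.8 − 14.4 = 14.4.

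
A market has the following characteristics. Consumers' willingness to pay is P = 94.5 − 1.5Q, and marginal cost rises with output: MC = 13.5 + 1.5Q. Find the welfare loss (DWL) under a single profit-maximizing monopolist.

DWL = 121.5

Competitive equilibrium sets price equal to marginal cost: 94.5 − 1.5Q = 13.5 + 1.5Q, so Q = 27 and P = 54.
The monopolist equates marginal revenue to marginal cost: 94.5 − 3Q = 13.5 + 1.5Q, so Q = 18. From demand, P = 67.5.
CS = ½·(94.5 − 54)·27 = 546.75; PS = (54·27 − 13.5·27 − ½·1.5·27²) = 546.75; TS = 1093.5.
CS = ½·(94.5 − 67.5)·18 = 243; PS = (67.5·18 − 13.5·18 − ½·1.5·18²) = 729; TS = 972.
DWL = 1093.5 − 972 = 121.5.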